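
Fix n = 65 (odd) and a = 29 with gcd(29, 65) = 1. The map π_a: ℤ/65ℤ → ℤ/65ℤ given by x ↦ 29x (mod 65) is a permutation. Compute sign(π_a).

Start at x=29: 29 → 61 → 14 → 16 → 9 → 1 → 29 (one orbit).
The orbit structure of x ↦ 29x mod 65: 15 orbits of sizes [6, 6, 6, 6, 6, 6, 6, 6, 3, 3, 3, 3, 2, 2, 1].
With 15 cycles on 65 points, sign = (−1)^{65−15} = +1.

+1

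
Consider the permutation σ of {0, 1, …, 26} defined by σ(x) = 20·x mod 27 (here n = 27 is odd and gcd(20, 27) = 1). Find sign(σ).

Trace 7: π^k(7) = [7, 5, 19, 2, 13, 17, 16] for k=0..6.
4 cycles of lengths [18, 6, 2, 1].
With 4 cycles on 27 points, sign = (−1)^{27−4} = -1.

-1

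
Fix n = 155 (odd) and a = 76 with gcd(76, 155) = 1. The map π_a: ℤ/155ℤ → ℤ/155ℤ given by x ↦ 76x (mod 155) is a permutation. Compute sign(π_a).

+1

Orbit of 111 under x↦76x: [111, 66, 56, 71, 126, 121, 51]… (length divides ord_155(76)).
π_76 has 15 disjoint cycles with lengths [15, 15, 15, 15, 15, 15, 15, 15, 15, 15, 1, 1, 1, 1, 1] on {0,…,154}.
155 − 15 = 140 transpositions; sign(π) = (−1)^140 = +1.
Via Zolotarev, sign(π_{76}) = (76|155) = +1.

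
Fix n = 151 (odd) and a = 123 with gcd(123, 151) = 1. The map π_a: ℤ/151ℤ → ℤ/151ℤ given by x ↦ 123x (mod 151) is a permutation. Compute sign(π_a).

Start at x=78: 78 → 81 → 148 → 84 → 64 → 20 → 44 → … (one orbit).
7 cycles of lengths [25, 25, 25, 25, 25, 25, 1].
n − c = 151 − 7 = 144; sign = (−1)^144 = +1.
Check: (123/151) = +1 by Zolotarev.

+1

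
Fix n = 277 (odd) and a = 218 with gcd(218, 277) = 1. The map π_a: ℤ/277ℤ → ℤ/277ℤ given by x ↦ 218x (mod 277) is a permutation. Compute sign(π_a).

Orbit of 52 under x↦218x: [52, 256, 131, 27, 69, 84, 30]… (length divides ord_277(218)).
The orbit structure of x ↦ 218x mod 277: 13 orbits of sizes [23, 23, 23, 23, 23, 23, 23, 23, 23, 23, 23, 23, 1].
277 − 13 = 264 transpositions; sign(π) = (−1)^264 = +1.
Via Zolotarev, sign(π_{218}) = (218|277) = +1.

+1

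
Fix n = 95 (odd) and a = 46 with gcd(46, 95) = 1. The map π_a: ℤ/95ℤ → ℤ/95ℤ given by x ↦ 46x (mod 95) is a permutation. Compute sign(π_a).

Orbit of 46 under x↦46x: [46, 26, 56, 11, 31, 1]… (length divides ord_95(46)).
Cycle lengths of π_46 on ℤ/95ℤ: [6, 6, 6, 6, 6, 6, 6, 6, 6, 6, 6, 6, 6, 6, 6, 1, 1, 1, 1, 1]; 20 cycles in total.
20 cycles on 95: each ℓ→(−1)^(ℓ−1), product (−1)^75 = -1.

-1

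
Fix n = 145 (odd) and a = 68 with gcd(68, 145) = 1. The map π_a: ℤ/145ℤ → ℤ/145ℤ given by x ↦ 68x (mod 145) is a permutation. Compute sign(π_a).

+1

Orbit of 136 under x↦68x: [136, 113, 144, 77, 16, 73, 34]… (length divides ord_145(68)).
π_68 has 7 disjoint cycles with lengths [28, 28, 28, 28, 28, 4, 1] on {0,…,144}.
145 − 7 = 138 transpositions; sign(π) = (−1)^138 = +1.
(68|145)_J = +1 (Zolotarev's lemma cross-check).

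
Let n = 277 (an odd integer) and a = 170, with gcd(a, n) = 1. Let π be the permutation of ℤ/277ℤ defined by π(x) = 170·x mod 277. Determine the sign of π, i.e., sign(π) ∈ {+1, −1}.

Orbit of 192 under x↦170x: [192, 231, 213, 200, 206, 118, 116]… (length divides ord_277(170)).
Decompose π into cycles: lengths [276, 1] (2 cycles, including the fixed point 0).
2 cycles on 277: each ℓ→(−1)^(ℓ−1), product (−1)^275 = -1.
Zolotarev: (170|277) = -1, matching the cycle-count sign.

-1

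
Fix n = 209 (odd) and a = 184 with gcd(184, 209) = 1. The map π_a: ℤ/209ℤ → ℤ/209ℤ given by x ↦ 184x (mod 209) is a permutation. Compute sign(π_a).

+1

Orbit of 177 under x↦184x: [177, 173, 64, 72, 81, 65, 47]… (length divides ord_209(184)).
π_184 has 5 disjoint cycles with lengths [90, 90, 18, 10, 1] on {0,…,208}.
With 5 cycles on 209 points, sign = (−1)^{209−5} = +1.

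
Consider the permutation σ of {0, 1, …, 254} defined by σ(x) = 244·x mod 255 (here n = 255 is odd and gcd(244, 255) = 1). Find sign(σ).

-1

Start at x=184: 184 → 16 → 79 → 151 → 124 → 166 → 214 → … (one orbit).
The orbit structure of x ↦ 244x mod 255: 24 orbits of sizes [16, 16, 16, 16, 16, 16, 16, 16, 16, 16, 16, 16, 16, 16, 16, 2, 2, 2, 2, 2, 2, 1, 1, 1].
sign(π) = (−1)^{n − #cycles} = (−1)^{255−24} = (−1)^231 = -1.
The Jacobi symbol (244|255) = -1 (Zolotarev) agrees.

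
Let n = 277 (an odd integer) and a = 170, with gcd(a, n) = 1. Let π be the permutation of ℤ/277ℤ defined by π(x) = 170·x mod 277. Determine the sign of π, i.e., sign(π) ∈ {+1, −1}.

-1

Orbit of 70 under x↦170x: [70, 266, 69, 96, 254, 245, 100]… (length divides ord_277(170)).
π_170 has 2 disjoint cycles with lengths [276, 1] on {0,…,276}.
Σ(ℓ_i−1) = 277−2 = 275; sign = (−1)^275 = -1.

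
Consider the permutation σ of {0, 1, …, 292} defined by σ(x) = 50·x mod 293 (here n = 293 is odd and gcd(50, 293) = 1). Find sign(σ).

Orbit of 224 under x↦50x: [224, 66, 77, 41, 292, 243, 137]… (length divides ord_293(50)).
Cycle lengths of π_50 on ℤ/293ℤ: [292, 1]; 2 cycles in total.
sign(π) = (−1)^{n − #cycles} = (−1)^{293−2} = (−1)^291 = -1.
The Jacobi symbol (50|293) = -1 (Zolotarev) agrees.

-1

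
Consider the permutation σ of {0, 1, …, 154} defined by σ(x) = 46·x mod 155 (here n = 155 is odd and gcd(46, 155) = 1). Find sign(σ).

-1

Orbit of 116 under x↦46x: [116, 66, 91, 1, 46, 101, 151]… (length divides ord_155(46)).
Cycle lengths of π_46 on ℤ/155ℤ: [10, 10, 10, 10, 10, 10, 10, 10, 10, 10, 10, 10, 10, 10, 10, 1, 1, 1, 1, 1]; 20 cycles in total.
n − c = 155 − 20 = 135; sign = (−1)^135 = -1.
(46|155)_J = -1 (Zolotarev's lemma cross-check).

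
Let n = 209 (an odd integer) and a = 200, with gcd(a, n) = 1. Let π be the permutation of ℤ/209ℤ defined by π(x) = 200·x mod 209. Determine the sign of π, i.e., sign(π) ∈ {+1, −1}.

Start at x=81: 81 → 107 → 82 → 98 → 163 → 205 → 36 → … (one orbit).
Cycle type of π: 90×2 + 18 + 10 + 1; total 5 cycles.
209 − 5 = 204 transpositions; sign(π) = (−1)^204 = +1.
Zolotarev: (200|209) = +1, matching the cycle-count sign.

+1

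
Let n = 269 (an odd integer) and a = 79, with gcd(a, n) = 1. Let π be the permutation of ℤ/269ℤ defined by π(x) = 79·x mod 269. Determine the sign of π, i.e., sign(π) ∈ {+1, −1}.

+1

Orbit of 13 under x↦79x: [13, 220, 164, 44, 248, 224, 211]… (length divides ord_269(79)).
Cycle type of π: 134×2 + 1; total 3 cycles.
3 cycles on 269: each ℓ→(−1)^(ℓ−1), product (−1)^266 = +1.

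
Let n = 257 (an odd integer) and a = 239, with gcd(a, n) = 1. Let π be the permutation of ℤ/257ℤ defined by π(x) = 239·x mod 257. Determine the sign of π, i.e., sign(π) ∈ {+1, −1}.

Orbit of 25 under x↦239x: [25, 64, 133, 176, 173, 227, 26]… (length divides ord_257(239)).
3 cycles of lengths [128, 128, 1].
257 − 3 = 254 transpositions; sign(π) = (−1)^254 = +1.

+1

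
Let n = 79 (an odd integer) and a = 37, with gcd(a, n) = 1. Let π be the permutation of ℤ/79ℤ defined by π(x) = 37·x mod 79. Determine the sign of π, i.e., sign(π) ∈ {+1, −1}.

-1

Orbit of 64 under x↦37x: [64, 77, 5, 27, 51, 70, 62]… (length divides ord_79(37)).
Cycle lengths of π_37 on ℤ/79ℤ: [78, 1]; 2 cycles in total.
79 − 2 = 77 transpositions; sign(π) = (−1)^77 = -1.
The Jacobi symbol (37|79) = -1 (Zolotarev) agrees.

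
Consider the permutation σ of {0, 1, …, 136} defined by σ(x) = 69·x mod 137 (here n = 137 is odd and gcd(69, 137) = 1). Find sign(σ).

+1

Orbit of 2 under x↦69x: [2, 1, 69, 103, 120, 60, 30]… (length divides ord_137(69)).
Decompose π into cycles: lengths [68, 68, 1] (3 cycles, including the fixed point 0).
137 − 3 = 134 transpositions; sign(π) = (−1)^134 = +1.
The Jacobi symbol (69|137) = +1 (Zolotarev) agrees.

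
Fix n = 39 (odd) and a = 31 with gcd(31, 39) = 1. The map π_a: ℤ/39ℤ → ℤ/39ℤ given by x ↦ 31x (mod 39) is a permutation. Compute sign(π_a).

Orbit of 25 under x↦31x: [25, 34, 1, 31]… (length divides ord_39(31)).
The orbit structure of x ↦ 31x mod 39: 12 orbits of sizes [4, 4, 4, 4, 4, 4, 4, 4, 4, 1, 1, 1].
39 − 12 = 27 transpositions; sign(π) = (−1)^27 = -1.

-1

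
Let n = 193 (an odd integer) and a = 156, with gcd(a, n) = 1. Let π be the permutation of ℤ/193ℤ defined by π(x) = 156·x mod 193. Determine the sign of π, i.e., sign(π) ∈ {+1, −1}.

-1

Start at x=186: 186 → 66 → 67 → 30 → 48 → 154 → 92 → … (one orbit).
Cycle type of π: 192 + 1; total 2 cycles.
n − c = 193 − 2 = 191; sign = (−1)^191 = -1.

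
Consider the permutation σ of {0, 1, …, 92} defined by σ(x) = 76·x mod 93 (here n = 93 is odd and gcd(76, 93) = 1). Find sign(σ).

+1

Start at x=16: 16 → 7 → 67 → 70 → 19 → 49 → 4 → … (one orbit).
9 cycles of lengths [15, 15, 15, 15, 15, 15, 1, 1, 1].
9 cycles on 93: each ℓ→(−1)^(ℓ−1), product (−1)^84 = +1.
The Jacobi symbol (76|93) = +1 (Zolotarev) agrees.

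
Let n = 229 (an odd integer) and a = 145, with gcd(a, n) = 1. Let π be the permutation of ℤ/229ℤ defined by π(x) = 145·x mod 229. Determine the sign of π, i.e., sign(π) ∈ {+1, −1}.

-1

Trace 57: π^k(57) = [57, 21, 68, 13, 53, 128, 11] for k=0..6.
4 cycles of lengths [76, 76, 76, 1].
Σ(ℓ_i−1) = 229−4 = 225; sign = (−1)^225 = -1.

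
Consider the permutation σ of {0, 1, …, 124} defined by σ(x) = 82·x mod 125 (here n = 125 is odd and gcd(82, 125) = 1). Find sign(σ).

-1

Trace 32: π^k(32) = [32, 124, 43, 26, 7, 74, 68] for k=0..6.
12 cycles of lengths [20, 20, 20, 20, 20, 4, 4, 4, 4, 4, 4, 1].
sign(π) = (−1)^{n − #cycles} = (−1)^{125−12} = (−1)^113 = -1.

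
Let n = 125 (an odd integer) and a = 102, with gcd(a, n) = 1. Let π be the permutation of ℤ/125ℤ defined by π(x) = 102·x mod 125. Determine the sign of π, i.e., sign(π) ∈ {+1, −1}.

-1

Orbit of 11 under x↦102x: [11, 122, 69, 38, 1, 102, 29]… (length divides ord_125(102)).
Decompose π into cycles: lengths [100, 20, 4, 1] (4 cycles, including the fixed point 0).
4 cycles on 125: each ℓ→(−1)^(ℓ−1), product (−1)^121 = -1.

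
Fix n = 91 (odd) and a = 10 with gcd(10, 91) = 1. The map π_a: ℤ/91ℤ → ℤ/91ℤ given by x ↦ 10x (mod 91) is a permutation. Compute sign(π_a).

-1

Orbit of 82 under x↦10x: [82, 1, 10, 9, 90, 81]… (length divides ord_91(10)).
Cycle type of π: 6×15 + 1; total 16 cycles.
n − c = 91 − 16 = 75; sign = (−1)^75 = -1.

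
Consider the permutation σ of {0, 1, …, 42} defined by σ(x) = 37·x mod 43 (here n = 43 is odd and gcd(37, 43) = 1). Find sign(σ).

-1

Orbit of 6 under x↦37x: [6, 7, 1, 37, 36, 42]… (length divides ord_43(37)).
8 cycles of lengths [6, 6, 6, 6, 6, 6, 6, 1].
43 − 8 = 35 transpositions; sign(π) = (−1)^35 = -1.
The Jacobi symbol (37|43) = -1 (Zolotarev) agrees.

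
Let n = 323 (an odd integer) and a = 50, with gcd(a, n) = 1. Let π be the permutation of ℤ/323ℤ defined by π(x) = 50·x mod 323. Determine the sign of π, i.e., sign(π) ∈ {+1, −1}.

Trace 84: π^k(84) = [84, 1, 50, 239, 322, 273] for k=0..5.
The orbit structure of x ↦ 50x mod 323: 60 orbits of sizes [6, 6, 6, 6, 6, 6, 6, 6, 6, 6, 6, 6, 6, 6, 6, 6, 6, 6, 6, 6, 6, 6, 6, 6, 6, 6, 6, 6, 6, 6, 6, 6, 6, 6, 6, 6, 6, 6, 6, 6, 6, 6, 6, 6, 6, 6, 6, 6, 6, 6, 6, 2, 2, 2, 2, 2, 2, 2, 2, 1].
Σ(ℓ_i−1) = 323−60 = 263; sign = (−1)^263 = -1.

-1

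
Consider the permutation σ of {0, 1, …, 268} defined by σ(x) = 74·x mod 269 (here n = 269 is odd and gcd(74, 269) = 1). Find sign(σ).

Trace 241: π^k(241) = [241, 80, 2, 148, 192, 220, 140] for k=0..6.
2 cycles of lengths [268, 1].
With 2 cycles on 269 points, sign = (−1)^{269−2} = -1.
Via Zolotarev, sign(π_{74}) = (74|269) = -1.

-1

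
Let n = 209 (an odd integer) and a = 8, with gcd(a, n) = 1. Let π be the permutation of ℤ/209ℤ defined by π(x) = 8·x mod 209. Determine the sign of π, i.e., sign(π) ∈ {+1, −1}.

Start at x=183: 183 → 1 → 8 → 64 → 94 → 125 → 164 → … (one orbit).
π_8 has 11 disjoint cycles with lengths [30, 30, 30, 30, 30, 30, 10, 6, 6, 6, 1] on {0,…,208}.
Σ(ℓ_i−1) = 209−11 = 198; sign = (−1)^198 = +1.

+1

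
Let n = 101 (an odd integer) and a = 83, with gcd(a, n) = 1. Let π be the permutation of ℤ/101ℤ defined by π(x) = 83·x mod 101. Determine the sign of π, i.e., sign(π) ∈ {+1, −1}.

Orbit of 12 under x↦83x: [12, 87, 50, 9, 40, 88, 32]… (length divides ord_101(83)).
2 cycles of lengths [100, 1].
n − c = 101 − 2 = 99; sign = (−1)^99 = -1.
(83|101)_J = -1 (Zolotarev's lemma cross-check).

-1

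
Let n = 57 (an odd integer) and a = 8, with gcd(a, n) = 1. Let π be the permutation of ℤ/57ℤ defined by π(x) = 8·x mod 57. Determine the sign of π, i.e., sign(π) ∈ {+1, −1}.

Trace 49: π^k(49) = [49, 50, 1, 8, 7, 56] for k=0..5.
The orbit structure of x ↦ 8x mod 57: 11 orbits of sizes [6, 6, 6, 6, 6, 6, 6, 6, 6, 2, 1].
n − c = 57 − 11 = 46; sign = (−1)^46 = +1.

+1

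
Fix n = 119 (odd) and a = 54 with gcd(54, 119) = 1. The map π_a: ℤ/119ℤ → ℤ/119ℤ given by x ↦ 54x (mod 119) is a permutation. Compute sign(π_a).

Orbit of 25 under x↦54x: [25, 41, 72, 80, 36, 40, 18]… (length divides ord_119(54)).
Decompose π into cycles: lengths [48, 48, 16, 6, 1] (5 cycles, including the fixed point 0).
n − c = 119 − 5 = 114; sign = (−1)^114 = +1.

+1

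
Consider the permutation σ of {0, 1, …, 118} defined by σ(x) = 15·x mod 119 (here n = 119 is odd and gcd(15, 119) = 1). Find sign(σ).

Start at x=43: 43 → 50 → 36 → 64 → 8 → 1 → 15 → … (one orbit).
Decompose π into cycles: lengths [8, 8, 8, 8, 8, 8, 8, 8, 8, 8, 8, 8, 8, 8, 1, 1, 1, 1, 1, 1, 1] (21 cycles, including the fixed point 0).
119 − 21 = 98 transpositions; sign(π) = (−1)^98 = +1.
Check: (15/119) = +1 by Zolotarev.

+1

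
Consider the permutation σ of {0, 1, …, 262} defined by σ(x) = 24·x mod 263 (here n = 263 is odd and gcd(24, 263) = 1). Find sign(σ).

Orbit of 51 under x↦24x: [51, 172, 183, 184, 208, 258, 143]… (length divides ord_263(24)).
Decompose π into cycles: lengths [131, 131, 1] (3 cycles, including the fixed point 0).
sign(π) = (−1)^{n − #cycles} = (−1)^{263−3} = (−1)^260 = +1.
(24|263)_J = +1 (Zolotarev's lemma cross-check).

+1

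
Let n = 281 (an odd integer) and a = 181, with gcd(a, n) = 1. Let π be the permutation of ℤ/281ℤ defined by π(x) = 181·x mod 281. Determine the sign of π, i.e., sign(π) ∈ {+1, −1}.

+1

Start at x=249: 249 → 109 → 59 → 1 → 181 → 165 → 79 → 249 (one orbit).
Decompose π into cycles: lengths [7, 7, 7, 7, 7, 7, 7, 7, 7, 7, 7, 7, 7, 7, 7, 7, 7, 7, 7, 7, 7, 7, 7, 7, 7, 7, 7, 7, 7, 7, 7, 7, 7, 7, 7, 7, 7, 7, 7, 7, 1] (41 cycles, including the fixed point 0).
Σ(ℓ_i−1) = 281−41 = 240; sign = (−1)^240 = +1.
Check: (181/281) = +1 by Zolotarev.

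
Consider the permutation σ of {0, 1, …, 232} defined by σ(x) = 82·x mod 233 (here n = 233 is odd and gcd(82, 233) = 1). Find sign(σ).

-1

Trace 102: π^k(102) = [102, 209, 129, 93, 170, 193, 215] for k=0..6.
2 cycles of lengths [232, 1].
233 − 2 = 231 transpositions; sign(π) = (−1)^231 = -1.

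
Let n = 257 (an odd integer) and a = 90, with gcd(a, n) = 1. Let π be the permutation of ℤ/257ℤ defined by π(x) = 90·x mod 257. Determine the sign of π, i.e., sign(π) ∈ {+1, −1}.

-1

Trace 130: π^k(130) = [130, 135, 71, 222, 191, 228, 217] for k=0..6.
Cycle lengths of π_90 on ℤ/257ℤ: [256, 1]; 2 cycles in total.
257 − 2 = 255 transpositions; sign(π) = (−1)^255 = -1.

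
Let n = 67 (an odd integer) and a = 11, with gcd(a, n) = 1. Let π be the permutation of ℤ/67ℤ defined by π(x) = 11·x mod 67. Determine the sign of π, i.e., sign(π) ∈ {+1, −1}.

-1

Orbit of 59 under x↦11x: [59, 46, 37, 5, 55, 2, 22]… (length divides ord_67(11)).
The orbit structure of x ↦ 11x mod 67: 2 orbits of sizes [66, 1].
n − c = 67 − 2 = 65; sign = (−1)^65 = -1.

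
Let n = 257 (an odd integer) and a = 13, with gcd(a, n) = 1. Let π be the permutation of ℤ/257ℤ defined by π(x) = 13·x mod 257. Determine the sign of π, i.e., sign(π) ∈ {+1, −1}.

Start at x=144: 144 → 73 → 178 → 1 → 13 → 169 → 141 → … (one orbit).
Cycle lengths of π_13 on ℤ/257ℤ: [128, 128, 1]; 3 cycles in total.
3 cycles on 257: each ℓ→(−1)^(ℓ−1), product (−1)^254 = +1.
Check: (13/257) = +1 by Zolotarev.

+1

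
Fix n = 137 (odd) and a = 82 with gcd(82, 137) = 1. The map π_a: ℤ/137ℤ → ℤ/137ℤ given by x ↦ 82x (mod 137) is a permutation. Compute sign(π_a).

Trace 92: π^k(92) = [92, 9, 53, 99, 35, 130, 111] for k=0..6.
π_82 has 2 disjoint cycles with lengths [136, 1] on {0,…,136}.
With 2 cycles on 137 points, sign = (−1)^{137−2} = -1.

-1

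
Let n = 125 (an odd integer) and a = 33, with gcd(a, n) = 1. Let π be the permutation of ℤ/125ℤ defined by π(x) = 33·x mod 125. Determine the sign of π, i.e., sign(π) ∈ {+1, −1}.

Start at x=71: 71 → 93 → 69 → 27 → 16 → 28 → 49 → … (one orbit).
4 cycles of lengths [100, 20, 4, 1].
n − c = 125 − 4 = 121; sign = (−1)^121 = -1.

-1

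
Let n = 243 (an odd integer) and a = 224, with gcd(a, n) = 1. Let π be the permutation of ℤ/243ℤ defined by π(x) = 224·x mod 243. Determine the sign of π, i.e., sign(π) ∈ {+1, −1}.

Orbit of 179 under x↦224x: [179, 1, 224, 118, 188, 73, 71]… (length divides ord_243(224)).
Decompose π into cycles: lengths [54, 54, 54, 18, 18, 18, 6, 6, 6, 2, 2, 2, 2, 1] (14 cycles, including the fixed point 0).
sign(π) = (−1)^{n − #cycles} = (−1)^{243−14} = (−1)^229 = -1.

-1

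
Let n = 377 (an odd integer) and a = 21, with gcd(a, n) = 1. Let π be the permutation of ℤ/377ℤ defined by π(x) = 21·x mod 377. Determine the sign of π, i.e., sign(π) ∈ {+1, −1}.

+1

Trace 359: π^k(359) = [359, 376, 356, 313, 164, 51, 317] for k=0..6.
π_21 has 17 disjoint cycles with lengths [28, 28, 28, 28, 28, 28, 28, 28, 28, 28, 28, 28, 28, 4, 4, 4, 1] on {0,…,376}.
sign(π) = (−1)^{n − #cycles} = (−1)^{377−17} = (−1)^360 = +1.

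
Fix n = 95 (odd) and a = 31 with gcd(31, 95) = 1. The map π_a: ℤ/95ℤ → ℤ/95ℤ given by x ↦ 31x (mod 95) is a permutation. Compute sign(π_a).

-1

Start at x=56: 56 → 26 → 46 → 1 → 31 → 11 → 56 (one orbit).
Cycle lengths of π_31 on ℤ/95ℤ: [6, 6, 6, 6, 6, 6, 6, 6, 6, 6, 6, 6, 6, 6, 6, 1, 1, 1, 1, 1]; 20 cycles in total.
sign(π) = (−1)^{n − #cycles} = (−1)^{95−20} = (−1)^75 = -1.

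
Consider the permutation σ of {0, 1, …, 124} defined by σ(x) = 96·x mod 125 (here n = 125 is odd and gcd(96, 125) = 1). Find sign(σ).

+1

Orbit of 26 under x↦96x: [26, 121, 116, 11, 56, 1, 96]… (length divides ord_125(96)).
Cycle lengths of π_96 on ℤ/125ℤ: [25, 25, 25, 25, 5, 5, 5, 5, 1, 1, 1, 1, 1]; 13 cycles in total.
With 13 cycles on 125 points, sign = (−1)^{125−13} = +1.
(96|125)_J = +1 (Zolotarev's lemma cross-check).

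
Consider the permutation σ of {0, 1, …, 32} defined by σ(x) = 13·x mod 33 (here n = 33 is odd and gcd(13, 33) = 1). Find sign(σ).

-1

Orbit of 7 under x↦13x: [7, 25, 28, 1, 13, 4, 19]… (length divides ord_33(13)).
Cycle lengths of π_13 on ℤ/33ℤ: [10, 10, 10, 1, 1, 1]; 6 cycles in total.
sign(π) = (−1)^{n − #cycles} = (−1)^{33−6} = (−1)^27 = -1.
Check: (13/33) = -1 by Zolotarev.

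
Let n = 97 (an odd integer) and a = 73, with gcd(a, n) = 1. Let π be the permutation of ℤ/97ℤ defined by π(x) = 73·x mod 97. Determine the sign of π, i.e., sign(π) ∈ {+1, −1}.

Trace 36: π^k(36) = [36, 9, 75, 43, 35, 33, 81] for k=0..6.
Cycle lengths of π_73 on ℤ/97ℤ: [24, 24, 24, 24, 1]; 5 cycles in total.
With 5 cycles on 97 points, sign = (−1)^{97−5} = +1.
Check: (73/97) = +1 by Zolotarev.

+1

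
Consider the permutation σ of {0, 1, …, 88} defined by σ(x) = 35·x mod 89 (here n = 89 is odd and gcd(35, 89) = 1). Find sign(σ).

-1

Orbit of 26 under x↦35x: [26, 20, 77, 25, 74, 9, 48]… (length divides ord_89(35)).
Cycle lengths of π_35 on ℤ/89ℤ: [88, 1]; 2 cycles in total.
n − c = 89 − 2 = 87; sign = (−1)^87 = -1.
(35|89)_J = -1 (Zolotarev's lemma cross-check).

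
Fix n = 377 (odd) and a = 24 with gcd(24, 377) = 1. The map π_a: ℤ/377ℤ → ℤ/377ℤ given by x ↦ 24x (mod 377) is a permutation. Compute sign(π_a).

-1

Start at x=248: 248 → 297 → 342 → 291 → 198 → 228 → 194 → … (one orbit).
10 cycles of lengths [84, 84, 84, 84, 12, 7, 7, 7, 7, 1].
sign(π) = (−1)^{n − #cycles} = (−1)^{377−10} = (−1)^367 = -1.
Zolotarev: (24|377) = -1, matching the cycle-count sign.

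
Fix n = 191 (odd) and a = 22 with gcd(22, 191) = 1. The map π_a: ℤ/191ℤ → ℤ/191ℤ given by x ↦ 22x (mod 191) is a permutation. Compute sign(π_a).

Orbit of 64 under x↦22x: [64, 71, 34, 175, 30, 87, 4]… (length divides ord_191(22)).
Cycle type of π: 190 + 1; total 2 cycles.
sign(π) = (−1)^{n − #cycles} = (−1)^{191−2} = (−1)^189 = -1.

-1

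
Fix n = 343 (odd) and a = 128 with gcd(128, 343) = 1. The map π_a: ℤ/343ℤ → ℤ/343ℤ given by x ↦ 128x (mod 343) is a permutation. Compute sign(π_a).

+1

Trace 263: π^k(263) = [263, 50, 226, 116, 99, 324, 312] for k=0..6.
Cycle type of π: 21×14 + 3×16 + 1; total 31 cycles.
31 cycles on 343: each ℓ→(−1)^(ℓ−1), product (−1)^312 = +1.
(128|343)_J = +1 (Zolotarev's lemma cross-check).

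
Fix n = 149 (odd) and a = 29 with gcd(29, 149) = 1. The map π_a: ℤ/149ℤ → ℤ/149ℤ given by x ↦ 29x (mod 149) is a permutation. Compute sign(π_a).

+1

Trace 30: π^k(30) = [30, 125, 49, 80, 85, 81, 114] for k=0..6.
Cycle type of π: 37×4 + 1; total 5 cycles.
sign(π) = (−1)^{n − #cycles} = (−1)^{149−5} = (−1)^144 = +1.
Zolotarev: (29|149) = +1, matching the cycle-count sign.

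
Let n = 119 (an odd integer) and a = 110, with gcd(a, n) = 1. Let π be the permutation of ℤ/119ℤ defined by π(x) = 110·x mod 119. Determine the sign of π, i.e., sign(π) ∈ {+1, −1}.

Trace 87: π^k(87) = [87, 50, 26, 4, 83, 86, 59] for k=0..6.
8 cycles of lengths [24, 24, 24, 24, 8, 8, 6, 1].
Σ(ℓ_i−1) = 119−8 = 111; sign = (−1)^111 = -1.

-1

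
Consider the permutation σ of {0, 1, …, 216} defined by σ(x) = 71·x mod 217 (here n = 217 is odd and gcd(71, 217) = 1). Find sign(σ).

Orbit of 71 under x↦71x: [71, 50, 78, 113, 211, 8, 134]… (length divides ord_217(71)).
π_71 has 21 disjoint cycles with lengths [15, 15, 15, 15, 15, 15, 15, 15, 15, 15, 15, 15, 15, 15, 1, 1, 1, 1, 1, 1, 1] on {0,…,216}.
n − c = 217 − 21 = 196; sign = (−1)^196 = +1.
Zolotarev: (71|217) = +1, matching the cycle-count sign.

+1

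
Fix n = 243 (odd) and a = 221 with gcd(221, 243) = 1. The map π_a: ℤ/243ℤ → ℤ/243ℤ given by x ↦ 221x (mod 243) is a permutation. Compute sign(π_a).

Orbit of 224 under x↦221x: [224, 175, 38, 136, 167, 214, 152]… (length divides ord_243(221)).
Cycle type of π: 162 + 54 + 18 + 6 + 2 + 1; total 6 cycles.
6 cycles on 243: each ℓ→(−1)^(ℓ−1), product (−1)^237 = -1.

-1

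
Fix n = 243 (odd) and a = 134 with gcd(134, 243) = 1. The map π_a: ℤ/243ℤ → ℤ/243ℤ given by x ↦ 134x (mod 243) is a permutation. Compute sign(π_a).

-1

Start at x=53: 53 → 55 → 80 → 28 → 107 → 1 → 134 → … (one orbit).
π_134 has 32 disjoint cycles with lengths [18, 18, 18, 18, 18, 18, 18, 18, 18, 6, 6, 6, 6, 6, 6, 6, 6, 6, 2, 2, 2, 2, 2, 2, 2, 2, 2, 2, 2, 2, 2, 1] on {0,…,242}.
243 − 32 = 211 transpositions; sign(π) = (−1)^211 = -1.
Via Zolotarev, sign(π_{134}) = (134|243) = -1.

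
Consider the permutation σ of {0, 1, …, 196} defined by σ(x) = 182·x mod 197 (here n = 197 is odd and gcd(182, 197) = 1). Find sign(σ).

+1

Orbit of 54 under x↦182x: [54, 175, 133, 172, 178, 88, 59]… (length divides ord_197(182)).
π_182 has 5 disjoint cycles with lengths [49, 49, 49, 49, 1] on {0,…,196}.
With 5 cycles on 197 points, sign = (−1)^{197−5} = +1.
The Jacobi symbol (182|197) = +1 (Zolotarev) agrees.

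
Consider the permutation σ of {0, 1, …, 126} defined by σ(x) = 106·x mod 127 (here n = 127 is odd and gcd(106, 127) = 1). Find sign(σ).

Start at x=65: 65 → 32 → 90 → 15 → 66 → 11 → 23 → … (one orbit).
The orbit structure of x ↦ 106x mod 127: 2 orbits of sizes [126, 1].
Σ(ℓ_i−1) = 127−2 = 125; sign = (−1)^125 = -1.
(106|127)_J = -1 (Zolotarev's lemma cross-check).

-1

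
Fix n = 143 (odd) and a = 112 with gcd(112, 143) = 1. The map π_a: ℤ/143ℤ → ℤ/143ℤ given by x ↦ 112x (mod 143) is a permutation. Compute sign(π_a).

+1

Start at x=64: 64 → 18 → 14 → 138 → 12 → 57 → 92 → … (one orbit).
π_112 has 11 disjoint cycles with lengths [20, 20, 20, 20, 20, 20, 10, 4, 4, 4, 1] on {0,…,142}.
143 − 11 = 132 transpositions; sign(π) = (−1)^132 = +1.
Via Zolotarev, sign(π_{112}) = (112|143) = +1.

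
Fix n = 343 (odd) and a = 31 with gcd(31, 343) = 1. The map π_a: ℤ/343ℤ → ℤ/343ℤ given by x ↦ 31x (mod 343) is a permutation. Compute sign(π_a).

Start at x=215: 215 → 148 → 129 → 226 → 146 → 67 → 19 → … (one orbit).
The orbit structure of x ↦ 31x mod 343: 16 orbits of sizes [42, 42, 42, 42, 42, 42, 42, 6, 6, 6, 6, 6, 6, 6, 6, 1].
16 cycles on 343: each ℓ→(−1)^(ℓ−1), product (−1)^327 = -1.

-1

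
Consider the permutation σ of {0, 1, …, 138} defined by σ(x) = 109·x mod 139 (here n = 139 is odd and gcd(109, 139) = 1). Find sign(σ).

Orbit of 28 under x↦109x: [28, 133, 41, 21, 65, 135, 120]… (length divides ord_139(109)).
2 cycles of lengths [138, 1].
139 − 2 = 137 transpositions; sign(π) = (−1)^137 = -1.
(109|139)_J = -1 (Zolotarev's lemma cross-check).

-1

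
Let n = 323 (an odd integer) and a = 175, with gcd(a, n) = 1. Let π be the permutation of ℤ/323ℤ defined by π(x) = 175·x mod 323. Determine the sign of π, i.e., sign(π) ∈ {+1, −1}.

-1

Start at x=140: 140 → 275 → 321 → 296 → 120 → 5 → 229 → … (one orbit).
Decompose π into cycles: lengths [144, 144, 16, 9, 9, 1] (6 cycles, including the fixed point 0).
6 cycles on 323: each ℓ→(−1)^(ℓ−1), product (−1)^317 = -1.
(175|323)_J = -1 (Zolotarev's lemma cross-check).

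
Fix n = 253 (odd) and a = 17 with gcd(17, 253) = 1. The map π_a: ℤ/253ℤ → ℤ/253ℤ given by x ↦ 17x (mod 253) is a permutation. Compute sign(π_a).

+1

Orbit of 171 under x↦17x: [171, 124, 84, 163, 241, 49, 74]… (length divides ord_253(17)).
5 cycles of lengths [110, 110, 22, 10, 1].
sign(π) = (−1)^{n − #cycles} = (−1)^{253−5} = (−1)^248 = +1.
The Jacobi symbol (17|253) = +1 (Zolotarev) agrees.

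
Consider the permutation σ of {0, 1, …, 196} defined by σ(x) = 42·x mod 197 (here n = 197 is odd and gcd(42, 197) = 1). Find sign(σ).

Orbit of 191 under x↦42x: [191, 142, 54, 101, 105, 76, 40]… (length divides ord_197(42)).
Cycle type of π: 49×4 + 1; total 5 cycles.
With 5 cycles on 197 points, sign = (−1)^{197−5} = +1.
Via Zolotarev, sign(π_{42}) = (42|197) = +1.

+1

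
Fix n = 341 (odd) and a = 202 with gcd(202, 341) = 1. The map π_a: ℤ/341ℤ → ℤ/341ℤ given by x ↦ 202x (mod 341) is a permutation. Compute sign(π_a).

Start at x=1: 1 → 202 → 225 → 97 → 157 → 1 (one orbit).
69 cycles of lengths [5, 5, 5, 5, 5, 5, 5, 5, 5, 5, 5, 5, 5, 5, 5, 5, 5, 5, 5, 5, 5, 5, 5, 5, 5, 5, 5, 5, 5, 5, 5, 5, 5, 5, 5, 5, 5, 5, 5, 5, 5, 5, 5, 5, 5, 5, 5, 5, 5, 5, 5, 5, 5, 5, 5, 5, 5, 5, 5, 5, 5, 5, 5, 5, 5, 5, 5, 5, 1].
sign(π) = (−1)^{n − #cycles} = (−1)^{341−69} = (−1)^272 = +1.
The Jacobi symbol (202|341) = +1 (Zolotarev) agrees.

+1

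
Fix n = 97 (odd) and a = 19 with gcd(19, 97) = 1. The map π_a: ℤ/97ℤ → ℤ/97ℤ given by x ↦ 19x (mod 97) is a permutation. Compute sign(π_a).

-1

Start at x=52: 52 → 18 → 51 → 96 → 78 → 27 → 28 → … (one orbit).
Cycle lengths of π_19 on ℤ/97ℤ: [32, 32, 32, 1]; 4 cycles in total.
With 4 cycles on 97 points, sign = (−1)^{97−4} = -1.
The Jacobi symbol (19|97) = -1 (Zolotarev) agrees.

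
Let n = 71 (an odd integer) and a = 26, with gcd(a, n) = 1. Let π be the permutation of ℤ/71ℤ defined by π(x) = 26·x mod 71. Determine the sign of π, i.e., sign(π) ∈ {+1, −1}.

Trace 1: π^k(1) = [1, 26, 37, 39, 20, 23, 30] for k=0..6.
Decompose π into cycles: lengths [14, 14, 14, 14, 14, 1] (6 cycles, including the fixed point 0).
sign(π) = (−1)^{n − #cycles} = (−1)^{71−6} = (−1)^65 = -1.

-1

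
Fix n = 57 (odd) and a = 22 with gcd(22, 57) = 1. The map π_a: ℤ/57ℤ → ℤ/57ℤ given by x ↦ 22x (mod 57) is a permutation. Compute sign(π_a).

-1

Start at x=46: 46 → 43 → 34 → 7 → 40 → 25 → 37 → … (one orbit).
The orbit structure of x ↦ 22x mod 57: 6 orbits of sizes [18, 18, 18, 1, 1, 1].
Σ(ℓ_i−1) = 57−6 = 51; sign = (−1)^51 = -1.
(22|57)_J = -1 (Zolotarev's lemma cross-check).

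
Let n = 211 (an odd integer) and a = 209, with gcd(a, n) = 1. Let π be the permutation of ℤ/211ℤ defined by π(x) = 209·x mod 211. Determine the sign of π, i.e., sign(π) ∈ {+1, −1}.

+1

Orbit of 37 under x↦209x: [37, 137, 148, 126, 170, 82, 47]… (length divides ord_211(209)).
π_209 has 3 disjoint cycles with lengths [105, 105, 1] on {0,…,210}.
211 − 3 = 208 transpositions; sign(π) = (−1)^208 = +1.
(209|211)_J = +1 (Zolotarev's lemma cross-check).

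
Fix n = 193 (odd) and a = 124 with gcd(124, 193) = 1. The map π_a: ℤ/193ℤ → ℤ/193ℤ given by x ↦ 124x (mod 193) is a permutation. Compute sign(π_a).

+1

Trace 124: π^k(124) = [124, 129, 170, 43, 121, 143, 169] for k=0..6.
Decompose π into cycles: lengths [32, 32, 32, 32, 32, 32, 1] (7 cycles, including the fixed point 0).
n − c = 193 − 7 = 186; sign = (−1)^186 = +1.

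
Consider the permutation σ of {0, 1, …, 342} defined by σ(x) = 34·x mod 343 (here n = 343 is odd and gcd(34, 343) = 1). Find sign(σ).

Orbit of 13 under x↦34x: [13, 99, 279, 225, 104, 106, 174]… (length divides ord_343(34)).
The orbit structure of x ↦ 34x mod 343: 10 orbits of sizes [98, 98, 98, 14, 14, 14, 2, 2, 2, 1].
10 cycles on 343: each ℓ→(−1)^(ℓ−1), product (−1)^333 = -1.
The Jacobi symbol (34|343) = -1 (Zolotarev) agrees.

-1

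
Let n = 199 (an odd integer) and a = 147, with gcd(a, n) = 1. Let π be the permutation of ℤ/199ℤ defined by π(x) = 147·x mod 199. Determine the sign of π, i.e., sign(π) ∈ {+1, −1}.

Orbit of 172 under x↦147x: [172, 11, 25, 93, 139, 135, 144]… (length divides ord_199(147)).
π_147 has 4 disjoint cycles with lengths [66, 66, 66, 1] on {0,…,198}.
With 4 cycles on 199 points, sign = (−1)^{199−4} = -1.

-1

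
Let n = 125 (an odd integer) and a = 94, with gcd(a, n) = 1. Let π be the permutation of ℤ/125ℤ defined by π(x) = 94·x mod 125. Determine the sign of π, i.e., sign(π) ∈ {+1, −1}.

+1

Orbit of 101 under x↦94x: [101, 119, 61, 109, 121, 124, 31]… (length divides ord_125(94)).
π_94 has 7 disjoint cycles with lengths [50, 50, 10, 10, 2, 2, 1] on {0,…,124}.
sign(π) = (−1)^{n − #cycles} = (−1)^{125−7} = (−1)^118 = +1.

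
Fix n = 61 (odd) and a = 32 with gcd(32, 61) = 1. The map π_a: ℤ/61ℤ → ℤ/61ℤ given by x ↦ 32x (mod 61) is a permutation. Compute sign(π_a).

-1

Trace 32: π^k(32) = [32, 48, 11, 47, 40, 60, 29] for k=0..6.
Cycle type of π: 12×5 + 1; total 6 cycles.
n − c = 61 − 6 = 55; sign = (−1)^55 = -1.
(32|61)_J = -1 (Zolotarev's lemma cross-check).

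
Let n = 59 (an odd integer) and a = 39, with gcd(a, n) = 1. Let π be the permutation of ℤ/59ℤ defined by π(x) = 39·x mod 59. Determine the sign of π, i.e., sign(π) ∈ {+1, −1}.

-1

Trace 37: π^k(37) = [37, 27, 50, 3, 58, 20, 13] for k=0..6.
π_39 has 2 disjoint cycles with lengths [58, 1] on {0,…,58}.
Σ(ℓ_i−1) = 59−2 = 57; sign = (−1)^57 = -1.
Via Zolotarev, sign(π_{39}) = (39|59) = -1.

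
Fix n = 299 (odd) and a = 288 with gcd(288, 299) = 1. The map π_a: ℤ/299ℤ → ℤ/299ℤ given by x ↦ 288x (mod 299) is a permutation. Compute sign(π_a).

-1

Start at x=257: 257 → 163 → 1 → 288 → 121 → 164 → 289 → … (one orbit).
π_288 has 6 disjoint cycles with lengths [132, 132, 12, 11, 11, 1] on {0,…,298}.
6 cycles on 299: each ℓ→(−1)^(ℓ−1), product (−1)^293 = -1.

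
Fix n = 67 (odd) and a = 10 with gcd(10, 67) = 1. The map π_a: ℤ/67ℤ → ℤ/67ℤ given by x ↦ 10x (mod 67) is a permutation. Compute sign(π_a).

Trace 23: π^k(23) = [23, 29, 22, 19, 56, 24, 39] for k=0..6.
3 cycles of lengths [33, 33, 1].
67 − 3 = 64 transpositions; sign(π) = (−1)^64 = +1.

+1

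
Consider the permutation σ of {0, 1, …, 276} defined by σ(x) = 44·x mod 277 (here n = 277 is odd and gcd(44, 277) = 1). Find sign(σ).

-1

Trace 129: π^k(129) = [129, 136, 167, 146, 53, 116, 118] for k=0..6.
The orbit structure of x ↦ 44x mod 277: 2 orbits of sizes [276, 1].
2 cycles on 277: each ℓ→(−1)^(ℓ−1), product (−1)^275 = -1.
Via Zolotarev, sign(π_{44}) = (44|277) = -1.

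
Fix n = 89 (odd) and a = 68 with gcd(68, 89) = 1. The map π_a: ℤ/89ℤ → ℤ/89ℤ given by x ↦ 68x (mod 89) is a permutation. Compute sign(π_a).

Start at x=34: 34 → 87 → 42 → 8 → 10 → 57 → 49 → … (one orbit).
π_68 has 3 disjoint cycles with lengths [44, 44, 1] on {0,…,88}.
Σ(ℓ_i−1) = 89−3 = 86; sign = (−1)^86 = +1.

+1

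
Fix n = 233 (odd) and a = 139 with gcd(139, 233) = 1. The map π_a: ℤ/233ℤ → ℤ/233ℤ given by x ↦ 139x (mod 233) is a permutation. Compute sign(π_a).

Orbit of 8 under x↦139x: [8, 180, 89, 22, 29, 70, 177]… (length divides ord_233(139)).
2 cycles of lengths [232, 1].
Σ(ℓ_i−1) = 233−2 = 231; sign = (−1)^231 = -1.

-1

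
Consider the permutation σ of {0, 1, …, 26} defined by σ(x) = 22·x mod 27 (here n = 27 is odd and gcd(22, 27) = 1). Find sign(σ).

Trace 25: π^k(25) = [25, 10, 4, 7, 19, 13, 16] for k=0..6.
Decompose π into cycles: lengths [9, 9, 3, 3, 1, 1, 1] (7 cycles, including the fixed point 0).
With 7 cycles on 27 points, sign = (−1)^{27−7} = +1.
The Jacobi symbol (22|27) = +1 (Zolotarev) agrees.

+1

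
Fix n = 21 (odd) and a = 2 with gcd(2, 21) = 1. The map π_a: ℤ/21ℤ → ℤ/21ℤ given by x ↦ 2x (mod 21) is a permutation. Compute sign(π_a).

Start at x=4: 4 → 8 → 16 → 11 → 1 → 2 → 4 (one orbit).
The orbit structure of x ↦ 2x mod 21: 6 orbits of sizes [6, 6, 3, 3, 2, 1].
21 − 6 = 15 transpositions; sign(π) = (−1)^15 = -1.
The Jacobi symbol (2|21) = -1 (Zolotarev) agrees.

-1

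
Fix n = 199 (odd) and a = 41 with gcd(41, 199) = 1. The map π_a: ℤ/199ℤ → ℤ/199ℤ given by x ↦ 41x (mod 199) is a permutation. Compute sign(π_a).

Trace 34: π^k(34) = [34, 1, 41, 89, 67, 160, 192] for k=0..6.
π_41 has 2 disjoint cycles with lengths [198, 1] on {0,…,198}.
2 cycles on 199: each ℓ→(−1)^(ℓ−1), product (−1)^197 = -1.
Via Zolotarev, sign(π_{41}) = (41|199) = -1.

-1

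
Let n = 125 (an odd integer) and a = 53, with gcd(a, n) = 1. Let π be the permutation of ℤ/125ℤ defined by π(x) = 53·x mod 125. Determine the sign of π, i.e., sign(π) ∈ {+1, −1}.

Orbit of 23 under x↦53x: [23, 94, 107, 46, 63, 89, 92]… (length divides ord_125(53)).
Cycle type of π: 100 + 20 + 4 + 1; total 4 cycles.
With 4 cycles on 125 points, sign = (−1)^{125−4} = -1.
The Jacobi symbol (53|125) = -1 (Zolotarev) agrees.

-1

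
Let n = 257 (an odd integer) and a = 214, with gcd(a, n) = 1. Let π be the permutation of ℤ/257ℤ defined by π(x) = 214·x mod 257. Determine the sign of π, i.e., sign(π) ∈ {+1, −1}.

Start at x=16: 16 → 83 → 29 → 38 → 165 → 101 → 26 → … (one orbit).
Decompose π into cycles: lengths [256, 1] (2 cycles, including the fixed point 0).
257 − 2 = 255 transpositions; sign(π) = (−1)^255 = -1.

-1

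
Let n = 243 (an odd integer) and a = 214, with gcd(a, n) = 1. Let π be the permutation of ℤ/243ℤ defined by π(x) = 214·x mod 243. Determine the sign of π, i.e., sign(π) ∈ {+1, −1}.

+1

Start at x=52: 52 → 193 → 235 → 232 → 76 → 226 → 7 → … (one orbit).
The orbit structure of x ↦ 214x mod 243: 11 orbits of sizes [81, 81, 27, 27, 9, 9, 3, 3, 1, 1, 1].
sign(π) = (−1)^{n − #cycles} = (−1)^{243−11} = (−1)^232 = +1.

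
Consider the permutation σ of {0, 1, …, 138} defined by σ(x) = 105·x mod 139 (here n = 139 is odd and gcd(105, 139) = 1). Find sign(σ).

-1

Trace 94: π^k(94) = [94, 1, 105, 44, 33, 129, 62] for k=0..6.
Cycle type of π: 46×3 + 1; total 4 cycles.
Σ(ℓ_i−1) = 139−4 = 135; sign = (−1)^135 = -1.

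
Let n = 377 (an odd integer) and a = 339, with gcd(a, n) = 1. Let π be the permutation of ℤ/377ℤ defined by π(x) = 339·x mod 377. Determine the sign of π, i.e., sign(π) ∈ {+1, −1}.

Orbit of 339 under x↦339x: [339, 313, 170, 326, 53, 248, 1]… (length divides ord_377(339)).
Decompose π into cycles: lengths [7, 7, 7, 7, 7, 7, 7, 7, 7, 7, 7, 7, 7, 7, 7, 7, 7, 7, 7, 7, 7, 7, 7, 7, 7, 7, 7, 7, 7, 7, 7, 7, 7, 7, 7, 7, 7, 7, 7, 7, 7, 7, 7, 7, 7, 7, 7, 7, 7, 7, 7, 7, 1, 1, 1, 1, 1, 1, 1, 1, 1, 1, 1, 1, 1] (65 cycles, including the fixed point 0).
377 − 65 = 312 transpositions; sign(π) = (−1)^312 = +1.

+1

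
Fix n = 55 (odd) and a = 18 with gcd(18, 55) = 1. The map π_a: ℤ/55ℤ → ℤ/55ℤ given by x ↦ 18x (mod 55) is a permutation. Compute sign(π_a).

+1

Orbit of 34 under x↦18x: [34, 7, 16, 13, 14, 32, 26]… (length divides ord_55(18)).
The orbit structure of x ↦ 18x mod 55: 5 orbits of sizes [20, 20, 10, 4, 1].
n − c = 55 − 5 = 50; sign = (−1)^50 = +1.
Via Zolotarev, sign(π_{18}) = (18|55) = +1.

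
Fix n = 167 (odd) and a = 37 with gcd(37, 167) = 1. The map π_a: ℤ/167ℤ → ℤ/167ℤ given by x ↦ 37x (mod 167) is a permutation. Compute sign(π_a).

Start at x=11: 11 → 73 → 29 → 71 → 122 → 5 → 18 → … (one orbit).
Cycle lengths of π_37 on ℤ/167ℤ: [166, 1]; 2 cycles in total.
Σ(ℓ_i−1) = 167−2 = 165; sign = (−1)^165 = -1.
Zolotarev: (37|167) = -1, matching the cycle-count sign.

-1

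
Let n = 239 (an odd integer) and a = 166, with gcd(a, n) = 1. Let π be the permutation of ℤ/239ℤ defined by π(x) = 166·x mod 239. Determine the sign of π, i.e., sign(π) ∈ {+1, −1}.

Trace 67: π^k(67) = [67, 128, 216, 6, 40, 187, 211] for k=0..6.
15 cycles of lengths [17, 17, 17, 17, 17, 17, 17, 17, 17, 17, 17, 17, 17, 17, 1].
Σ(ℓ_i−1) = 239−15 = 224; sign = (−1)^224 = +1.
Check: (166/239) = +1 by Zolotarev.

+1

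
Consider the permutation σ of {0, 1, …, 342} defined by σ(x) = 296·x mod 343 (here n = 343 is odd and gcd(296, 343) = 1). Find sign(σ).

Start at x=219: 219 → 340 → 141 → 233 → 25 → 197 → 2 → … (one orbit).
Cycle type of π: 147×2 + 21×2 + 3×2 + 1; total 7 cycles.
Σ(ℓ_i−1) = 343−7 = 336; sign = (−1)^336 = +1.
The Jacobi symbol (296|343) = +1 (Zolotarev) agrees.

+1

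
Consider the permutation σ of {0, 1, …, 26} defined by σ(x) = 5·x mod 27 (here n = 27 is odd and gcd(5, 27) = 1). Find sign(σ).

Orbit of 1 under x↦5x: [1, 5, 25, 17, 4, 20, 19]… (length divides ord_27(5)).
The orbit structure of x ↦ 5x mod 27: 4 orbits of sizes [18, 6, 2, 1].
Σ(ℓ_i−1) = 27−4 = 23; sign = (−1)^23 = -1.

-1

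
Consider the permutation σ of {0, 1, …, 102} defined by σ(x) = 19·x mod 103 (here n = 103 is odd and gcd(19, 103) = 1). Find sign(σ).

Orbit of 16 under x↦19x: [16, 98, 8, 49, 4, 76, 2]… (length divides ord_103(19)).
The orbit structure of x ↦ 19x mod 103: 3 orbits of sizes [51, 51, 1].
3 cycles on 103: each ℓ→(−1)^(ℓ−1), product (−1)^100 = +1.

+1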